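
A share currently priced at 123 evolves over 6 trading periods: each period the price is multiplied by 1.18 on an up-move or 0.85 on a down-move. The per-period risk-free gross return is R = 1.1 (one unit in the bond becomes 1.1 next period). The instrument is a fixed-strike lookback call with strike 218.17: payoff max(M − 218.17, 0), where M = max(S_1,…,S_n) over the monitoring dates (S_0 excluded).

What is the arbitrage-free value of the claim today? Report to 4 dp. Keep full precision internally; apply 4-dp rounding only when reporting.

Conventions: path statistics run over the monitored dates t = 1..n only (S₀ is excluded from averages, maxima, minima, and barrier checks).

Risk-neutral up-probability p* = (R−d)/(u−d) = (1.1−0.85)/(1.18−0.85) = 0.7576; the claim prices as the p*-weighted sum of path payoffs discounted by R^6.
Enumerate all 2^6 = 64 price paths (U = up ×1.18, D = down ×0.85); each path with k up-moves has probability p*^k·(1−p*)^(6−k).
DDDDDD: M=104.5500, payoff=0.0000, prob=0.000203
UDDDDD: M=145.1400, payoff=0.0000, prob=0.000634
DUDDDD: M=123.3690, payoff=0.0000, prob=0.000634
UUDDDD: M=171.2652, payoff=0.0000, prob=0.001982
DDUDDD: M=104.8637, payoff=0.0000, prob=0.000634
UDUDDD: M=145.5754, payoff=0.0000, prob=0.001982
DUUDDD: M=145.5754, payoff=0.0000, prob=0.001982
UUUDDD: M=202.0929, payoff=0.0000, prob=0.006195
DDDUDD: M=104.5500, payoff=0.0000, prob=0.000634
UDDUDD: M=145.1400, payoff=0.0000, prob=0.001982
DUDUDD: M=123.7391, payoff=0.0000, prob=0.001982
UUDUDD: M=171.7790, payoff=0.0000, prob=0.006195
DDUUDD: M=123.7391, payoff=0.0000, prob=0.001982
UDUUDD: M=171.7790, payoff=0.0000, prob=0.006195
DUUUDD: M=171.7790, payoff=0.0000, prob=0.006195
UUUUDD: M=238.4697, payoff=20.2997, prob=0.019358
DDDDUD: M=104.5500, payoff=0.0000, prob=0.000634
UDDDUD: M=145.1400, payoff=0.0000, prob=0.001982
DUDDUD: M=123.3690, payoff=0.0000, prob=0.001982
UUDDUD: M=171.2652, payoff=0.0000, prob=0.006195
DDUDUD: M=105.1782, payoff=0.0000, prob=0.001982
UDUDUD: M=146.0121, payoff=0.0000, prob=0.006195
DUUDUD: M=146.0121, payoff=0.0000, prob=0.006195
UUUDUD: M=202.6992, payoff=0.0000, prob=0.019358
DDDUUD: M=105.1782, payoff=0.0000, prob=0.001982
UDDUUD: M=146.0121, payoff=0.0000, prob=0.006195
DUDUUD: M=146.0121, payoff=0.0000, prob=0.006195
UUDUUD: M=202.6992, payoff=0.0000, prob=0.019358
DDUUUD: M=146.0121, payoff=0.0000, prob=0.006195
UDUUUD: M=202.6992, payoff=0.0000, prob=0.019358
DUUUUD: M=202.6992, payoff=0.0000, prob=0.019358
UUUUUD: M=281.3942, payoff=63.2242, prob=0.060493
DDDDDU: M=104.5500, payoff=0.0000, prob=0.000634
UDDDDU: M=145.1400, payoff=0.0000, prob=0.001982
DUDDDU: M=123.3690, payoff=0.0000, prob=0.001982
UUDDDU: M=171.2652, payoff=0.0000, prob=0.006195
DDUDDU: M=104.8637, payoff=0.0000, prob=0.001982
UDUDDU: M=145.5754, payoff=0.0000, prob=0.006195
DUUDDU: M=145.5754, payoff=0.0000, prob=0.006195
UUUDDU: M=202.0929, payoff=0.0000, prob=0.019358
DDDUDU: M=104.5500, payoff=0.0000, prob=0.001982
UDDUDU: M=145.1400, payoff=0.0000, prob=0.006195
DUDUDU: M=124.1103, payoff=0.0000, prob=0.006195
UUDUDU: M=172.2943, payoff=0.0000, prob=0.019358
DDUUDU: M=124.1103, payoff=0.0000, prob=0.006195
UDUUDU: M=172.2943, payoff=0.0000, prob=0.019358
DUUUDU: M=172.2943, payoff=0.0000, prob=0.019358
UUUUDU: M=239.1851, payoff=21.0151, prob=0.060493
DDDDUU: M=104.5500, payoff=0.0000, prob=0.001982
UDDDUU: M=145.1400, payoff=0.0000, prob=0.006195
DUDDUU: M=124.1103, payoff=0.0000, prob=0.006195
UUDDUU: M=172.2943, payoff=0.0000, prob=0.019358
DDUDUU: M=124.1103, payoff=0.0000, prob=0.006195
UDUDUU: M=172.2943, payoff=0.0000, prob=0.019358
DUUDUU: M=172.2943, payoff=0.0000, prob=0.019358
UUUDUU: M=239.1851, payoff=21.0151, prob=0.060493
DDDUUU: M=124.1103, payoff=0.0000, prob=0.006195
UDDUUU: M=172.2943, payoff=0.0000, prob=0.019358
DUDUUU: M=172.2943, payoff=0.0000, prob=0.019358
UUDUUU: M=239.1851, payoff=21.0151, prob=0.060493
DDUUUU: M=172.2943, payoff=0.0000, prob=0.019358
UDUUUU: M=239.1851, payoff=21.0151, prob=0.060493
DUUUUU: M=239.1851, payoff=21.0151, prob=0.060493
UUUUUU: M=332.0452, payoff=113.8752, prob=0.189041
Price = Σ prob·payoff / R^6 = 32.101027 / 1.771561 = 18.1202

price = 18.1202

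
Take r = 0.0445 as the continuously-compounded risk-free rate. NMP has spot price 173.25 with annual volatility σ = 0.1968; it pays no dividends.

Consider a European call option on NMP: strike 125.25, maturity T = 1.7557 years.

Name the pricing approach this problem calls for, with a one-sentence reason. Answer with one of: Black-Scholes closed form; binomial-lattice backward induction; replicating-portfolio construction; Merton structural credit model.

Key observation: with NMP following a GBM at constant σ and r, the European call struck at 125.25 prices in closed form — nothing here needs a stepwise model or a balance sheet.

framework: Black-Scholes closed form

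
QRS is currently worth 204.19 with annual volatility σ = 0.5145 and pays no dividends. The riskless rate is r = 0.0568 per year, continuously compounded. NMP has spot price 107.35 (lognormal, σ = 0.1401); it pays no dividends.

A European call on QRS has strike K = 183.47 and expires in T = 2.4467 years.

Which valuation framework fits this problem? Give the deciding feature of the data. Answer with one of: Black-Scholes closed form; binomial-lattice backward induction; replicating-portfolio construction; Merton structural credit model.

Key observation: a European-exercise option on QRS struck at 183.47 — a GBM underlying with constant parameters — admits an analytic price: the data contain no early exercise, no discrete tree, no debt structure.

framework: Black-Scholes closed form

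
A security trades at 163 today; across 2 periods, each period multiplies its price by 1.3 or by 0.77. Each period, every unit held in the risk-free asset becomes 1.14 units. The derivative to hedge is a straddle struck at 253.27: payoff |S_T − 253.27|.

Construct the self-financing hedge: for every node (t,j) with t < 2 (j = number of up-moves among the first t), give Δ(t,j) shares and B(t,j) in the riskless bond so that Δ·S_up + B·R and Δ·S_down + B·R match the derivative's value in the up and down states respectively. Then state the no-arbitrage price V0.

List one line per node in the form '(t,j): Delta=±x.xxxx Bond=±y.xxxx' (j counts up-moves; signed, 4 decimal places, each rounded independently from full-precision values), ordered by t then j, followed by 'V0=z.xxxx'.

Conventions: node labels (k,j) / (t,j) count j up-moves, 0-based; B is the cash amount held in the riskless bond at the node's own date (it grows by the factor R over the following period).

Since d<R<u, set p* = (R−d)/(u−d) = 0.6981; price each node as the discounted p*-expectation of its children.
Payoffs at expiry: V(2,0)=156.6273, V(2,1)=90.1070, V(2,2)=22.2000
Node (1,0) S=125.5100: V=(p*·90.1070+(1−p*)·156.6273)/1.14=96.6567; Δ=(90.1070−156.6273)/(163.1630−96.6427)=-1.0000; B=V−Δ·S=222.1667
Node (1,1) S=211.9000: V=(p*·22.2000+(1−p*)·90.1070)/1.14=37.4563; Δ=(22.2000−90.1070)/(275.4700−163.1630)=-0.6047; B=V−Δ·S=165.5828
Node (0,0) S=163.0000: V=(p*·37.4563+(1−p*)·96.6567)/1.14=48.5335; Δ=(37.4563−96.6567)/(211.9000−125.5100)=-0.6853; B=V−Δ·S=160.2322
Check: Δ(0,0)·S0 + B(0,0) = 48.5335 = V0.

(0,0): Delta=-0.6853 Bond=160.2322
(1,0): Delta=-1.0000 Bond=222.1667
(1,1): Delta=-0.6047 Bond=165.5828
V0=48.5335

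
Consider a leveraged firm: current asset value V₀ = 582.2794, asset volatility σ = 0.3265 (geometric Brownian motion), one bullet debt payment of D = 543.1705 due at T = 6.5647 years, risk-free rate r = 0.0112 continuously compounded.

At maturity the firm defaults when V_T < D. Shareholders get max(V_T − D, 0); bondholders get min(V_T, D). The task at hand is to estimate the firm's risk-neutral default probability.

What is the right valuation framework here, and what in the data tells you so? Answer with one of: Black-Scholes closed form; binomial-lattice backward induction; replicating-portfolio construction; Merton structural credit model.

Key observation: a levered firm with one bullet debt due at 6.5647 years is the canonical structural-credit setup: equity is a call on the firm's assets struck at the face value.

framework: Merton structural credit model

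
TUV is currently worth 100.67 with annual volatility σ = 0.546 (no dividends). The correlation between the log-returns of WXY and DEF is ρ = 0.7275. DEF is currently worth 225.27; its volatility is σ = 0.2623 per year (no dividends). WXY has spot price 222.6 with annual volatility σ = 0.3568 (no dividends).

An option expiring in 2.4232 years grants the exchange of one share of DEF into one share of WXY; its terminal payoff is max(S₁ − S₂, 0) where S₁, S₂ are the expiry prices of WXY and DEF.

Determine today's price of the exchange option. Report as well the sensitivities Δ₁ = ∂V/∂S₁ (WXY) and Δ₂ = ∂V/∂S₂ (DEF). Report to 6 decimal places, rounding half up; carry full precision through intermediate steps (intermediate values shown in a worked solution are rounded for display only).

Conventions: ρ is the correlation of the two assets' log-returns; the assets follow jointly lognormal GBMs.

σ_eff = √(σ₁² + σ₂² − 2ρσ₁σ₂) = √(0.3568² + 0.2623² − 2·0.7275·0.3568·0.2623) = 0.244818
d₁ = (ln(S₁/S₂) + (q₂ − q₁ + σ_eff²/2)T) / (σ_eff√T) = (ln(222.6/225.27) + (0.0 − 0.0 + 0.029968)·2.4232) / 0.381100 = 0.159263
d₂ = d₁ − σ_eff√T = 0.159263 − 0.381100 = -0.221836
N(d₁) = 0.563269,  N(d₂) = 0.412221
V = S₁·e^{−q₁T}·N(d₁) − S₂·e^{−q₂T}·N(d₂) = 125.383759 − 92.860947 = 32.522812
Key observation: r never enters — measured in units of DEF, the claim is a call on S₁/S₂ struck at 1, so only the dividend yields and σ_eff matter.
Δ₁ = e^{−q₁T}·N(d₁) = 0.563269;  Δ₂ = −e^{−q₂T}·N(d₂) = -0.412221

exchange price = 32.522812
Δ1 = 0.563269
Δ2 = -0.412221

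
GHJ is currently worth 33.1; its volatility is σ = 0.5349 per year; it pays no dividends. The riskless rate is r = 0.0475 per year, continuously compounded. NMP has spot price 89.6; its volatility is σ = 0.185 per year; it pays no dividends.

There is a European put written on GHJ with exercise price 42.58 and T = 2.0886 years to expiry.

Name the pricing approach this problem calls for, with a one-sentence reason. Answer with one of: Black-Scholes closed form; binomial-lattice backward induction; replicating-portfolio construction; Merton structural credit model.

framework: Black-Scholes closed form

Key observation: with GHJ following a GBM at constant σ and r, the European put struck at 42.58 prices in closed form — nothing here needs a stepwise model or a balance sheet.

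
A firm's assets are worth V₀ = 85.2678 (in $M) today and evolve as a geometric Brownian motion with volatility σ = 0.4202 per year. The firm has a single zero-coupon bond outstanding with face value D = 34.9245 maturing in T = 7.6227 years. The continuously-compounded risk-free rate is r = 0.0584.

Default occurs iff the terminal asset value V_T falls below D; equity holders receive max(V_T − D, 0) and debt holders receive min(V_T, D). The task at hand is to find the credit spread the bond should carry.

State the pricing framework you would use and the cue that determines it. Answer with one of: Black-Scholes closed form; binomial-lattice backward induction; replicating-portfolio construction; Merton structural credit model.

Key observation: the data describe a firm's assets (V₀ = 85.2678, GBM) and a single zero-coupon debt of face 34.9245, so credit quantities follow from equity-as-call in the structural model.

framework: Merton structural credit model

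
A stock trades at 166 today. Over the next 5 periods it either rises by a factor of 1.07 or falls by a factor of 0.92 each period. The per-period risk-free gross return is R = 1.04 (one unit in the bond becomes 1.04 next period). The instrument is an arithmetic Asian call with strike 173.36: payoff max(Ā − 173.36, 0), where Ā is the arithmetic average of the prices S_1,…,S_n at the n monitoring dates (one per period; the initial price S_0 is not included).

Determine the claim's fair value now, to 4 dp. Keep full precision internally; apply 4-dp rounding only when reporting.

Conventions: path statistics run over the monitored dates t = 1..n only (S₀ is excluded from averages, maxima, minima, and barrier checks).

Risk-neutral up-probability p* = (R−d)/(u−d) = (1.04−0.92)/(1.07−0.92) = 0.8000; the claim prices as the p*-weighted sum of path payoffs discounted by R^5.
Enumerate all 2^5 = 32 price paths (U = up ×1.07, D = down ×0.92); each path with k up-moves has probability p*^k·(1−p*)^(5−k).
DDDDD: Ā=130.1627, payoff=0.0000, prob=0.000320
UDDDD: Ā=151.3848, payoff=0.0000, prob=0.001280
DUDDD: Ā=146.4048, payoff=0.0000, prob=0.001280
UUDDD: Ā=170.2752, payoff=0.0000, prob=0.005120
DDUDD: Ā=141.8232, payoff=0.0000, prob=0.001280
UDUDD: Ā=164.9466, payoff=0.0000, prob=0.005120
DUUDD: Ā=159.9666, payoff=0.0000, prob=0.005120
UUUDD: Ā=186.0481, payoff=12.6881, prob=0.020480
DDDUD: Ā=137.6082, payoff=0.0000, prob=0.001280
UDDUD: Ā=160.0443, payoff=0.0000, prob=0.005120
DUDUD: Ā=155.0643, payoff=0.0000, prob=0.005120
UUDUD: Ā=180.3465, payoff=6.9865, prob=0.020480
DDUUD: Ā=150.4827, payoff=0.0000, prob=0.005120
UDUUD: Ā=175.0179, payoff=1.6579, prob=0.020480
DUUUD: Ā=170.0379, payoff=0.0000, prob=0.020480
UUUUD: Ā=197.7615, payoff=24.4015, prob=0.081920
DDDDU: Ā=133.7303, payoff=0.0000, prob=0.001280
UDDDU: Ā=155.5342, payoff=0.0000, prob=0.005120
DUDDU: Ā=150.5542, payoff=0.0000, prob=0.005120
UUDDU: Ā=175.1010, payoff=1.7410, prob=0.020480
DDUDU: Ā=145.9726, payoff=0.0000, prob=0.005120
UDUDU: Ā=169.7724, payoff=0.0000, prob=0.020480
DUUDU: Ā=164.7924, payoff=0.0000, prob=0.020480
UUUDU: Ā=191.6608, payoff=18.3008, prob=0.081920
DDDUU: Ā=141.7575, payoff=0.0000, prob=0.005120
UDDUU: Ā=164.8701, payoff=0.0000, prob=0.020480
DUDUU: Ā=159.8901, payoff=0.0000, prob=0.020480
UUDUU: Ā=185.9592, payoff=12.5992, prob=0.081920
DDUUU: Ā=155.3085, payoff=0.0000, prob=0.020480
UDUUU: Ā=180.6306, payoff=7.2706, prob=0.081920
DUUUU: Ā=175.6506, payoff=2.2906, prob=0.081920
UUUUU: Ā=204.2893, payoff=30.9293, prob=0.327680
Price = Σ prob·payoff / R^5 = 15.920987 / 1.216653 = 13.0859

price = 13.0859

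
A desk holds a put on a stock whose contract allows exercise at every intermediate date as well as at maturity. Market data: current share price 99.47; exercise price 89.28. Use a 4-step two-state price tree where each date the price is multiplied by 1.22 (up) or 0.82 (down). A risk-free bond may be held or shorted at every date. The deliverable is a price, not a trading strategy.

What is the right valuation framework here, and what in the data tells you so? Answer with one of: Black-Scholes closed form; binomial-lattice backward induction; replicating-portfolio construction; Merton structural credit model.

Key observation: with exercise allowed before expiry on a discrete up/down model (4 steps from spot 99.47), the strike-89.28 put's value must be rolled back through the tree testing early exercise at each node.

framework: binomial-lattice backward induction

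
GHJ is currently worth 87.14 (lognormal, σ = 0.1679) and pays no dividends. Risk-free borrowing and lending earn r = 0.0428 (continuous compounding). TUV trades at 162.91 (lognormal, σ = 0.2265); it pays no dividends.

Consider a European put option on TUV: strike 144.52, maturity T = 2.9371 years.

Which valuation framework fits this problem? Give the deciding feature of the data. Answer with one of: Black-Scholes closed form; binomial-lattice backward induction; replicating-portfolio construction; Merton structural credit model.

framework: Black-Scholes closed form

Key observation: a European claim on TUV (strike 144.52) — a lognormal (GBM) underlying with constant rate and volatility — has an exact closed-form value; no lattice or capital structure is involved.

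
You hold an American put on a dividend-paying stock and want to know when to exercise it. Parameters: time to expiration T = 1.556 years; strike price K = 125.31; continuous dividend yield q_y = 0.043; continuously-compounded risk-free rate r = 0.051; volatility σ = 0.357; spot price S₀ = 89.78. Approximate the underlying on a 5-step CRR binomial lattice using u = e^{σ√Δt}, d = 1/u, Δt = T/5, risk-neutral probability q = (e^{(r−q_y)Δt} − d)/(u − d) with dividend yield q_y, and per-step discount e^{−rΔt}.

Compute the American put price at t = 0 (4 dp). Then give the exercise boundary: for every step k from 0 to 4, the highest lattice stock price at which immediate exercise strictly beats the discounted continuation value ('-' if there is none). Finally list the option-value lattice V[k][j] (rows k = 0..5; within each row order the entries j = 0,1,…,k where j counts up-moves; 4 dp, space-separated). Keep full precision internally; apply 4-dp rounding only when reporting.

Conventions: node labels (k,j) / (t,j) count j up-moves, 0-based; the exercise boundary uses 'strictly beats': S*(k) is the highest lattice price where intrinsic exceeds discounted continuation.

Δt=0.31120, u=1.22037, d=0.81942, q=0.45659, disc=e^(-rΔt)=0.98425
k=5 terminal: V=max(K-S,0) → 92.1417 75.9124 51.7421 15.7452 0.0000 0.0000
k=4: j=0 S=40.4776 intr=84.8324 cont=83.3974 V=84.8324[EX]; j=1 S=60.2833 intr=65.0267 cont=63.8549 V=65.0267[EX]; j=2 S=89.7800 intr=35.5300 cont=34.7503 V=35.5300[EX]; j=3 S=133.7095 intr=0.0000 cont=8.4214 V=8.4214[hold]; j=4 S=199.1337 intr=0.0000 cont=0.0000 V=0.0000[hold]  S*(4)=89.7800
k=3: j=0 S=49.3976 intr=75.9124 cont=74.5959 V=75.9124[EX]; j=1 S=73.5679 intr=51.7421 cont=50.7469 V=51.7421[EX]; j=2 S=109.5648 intr=15.7452 cont=22.7878 V=22.7878[hold]; j=3 S=163.1749 intr=0.0000 cont=4.5042 V=4.5042[hold]  S*(3)=73.5679
k=2: j=0 S=60.2833 intr=65.0267 cont=63.8549 V=65.0267[EX]; j=1 S=89.7800 intr=35.5300 cont=37.9152 V=37.9152[hold]; j=2 S=133.7095 intr=0.0000 cont=14.2123 V=14.2123[hold]  S*(2)=60.2833
k=1: j=0 S=73.5679 intr=51.7421 cont=51.8188 V=51.8188[hold]; j=1 S=109.5648 intr=15.7452 cont=26.6660 V=26.6660[hold]  S*(1)=-
k=0: j=0 S=89.7800 intr=35.5300 cont=39.6992 V=39.6992[hold]  S*(0)=-

price = 39.6992
boundary = - - 60.2833 73.5679 89.7800
tree:
39.6992
51.8188 26.6660
65.0267 37.9152 14.2123
75.9124 51.7421 22.7878 4.5042
84.8324 65.0267 35.5300 8.4214 0.0000
92.1417 75.9124 51.7421 15.7452 0.0000 0.0000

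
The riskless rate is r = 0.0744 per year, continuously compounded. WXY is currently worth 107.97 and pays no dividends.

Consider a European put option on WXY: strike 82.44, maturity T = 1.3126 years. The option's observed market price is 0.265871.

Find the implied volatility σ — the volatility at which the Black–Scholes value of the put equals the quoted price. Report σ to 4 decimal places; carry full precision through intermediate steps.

At σ = 0.1788 the Black–Scholes value reproduces the quote:
σ√T = 0.1788·√1.3126 = 0.204849
d₁ = (ln(S/K) + (r+σ²/2)T) / (σ√T) = (ln(107.97/82.44) + (0.0744+0.1788²/2)·1.3126) / 0.204849 = (0.269783 + 0.118639) / 0.204849 = 1.896137
d₂ = d₁ − σ√T = 1.896137 − 0.204849 = 1.691288
e^{−rT} = 0.906960
N(−d₁) = 0.028971,  N(−d₂) = 0.045391
V = K·e^{−rT}·N(−d₂) − S·N(−d₁) = 3.393866 − 3.127996 = 0.265871 (the quoted price), and the Black–Scholes price is strictly increasing in σ, so σ is unique

sigma = 0.1788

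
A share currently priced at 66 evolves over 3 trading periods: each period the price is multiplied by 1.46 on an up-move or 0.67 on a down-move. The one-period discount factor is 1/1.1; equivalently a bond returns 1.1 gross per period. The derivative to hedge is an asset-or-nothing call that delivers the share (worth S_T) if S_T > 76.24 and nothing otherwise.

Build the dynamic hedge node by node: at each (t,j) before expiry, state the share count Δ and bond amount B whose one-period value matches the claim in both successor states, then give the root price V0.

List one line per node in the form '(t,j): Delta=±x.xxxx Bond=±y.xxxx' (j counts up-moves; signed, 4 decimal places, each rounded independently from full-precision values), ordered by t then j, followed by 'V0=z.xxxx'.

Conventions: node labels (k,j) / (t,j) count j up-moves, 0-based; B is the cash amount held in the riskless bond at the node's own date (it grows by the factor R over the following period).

(0,0): Delta=1.2631 Bond=-29.7948
(1,0): Delta=1.3351 Bond=-35.9607
(1,1): Delta=1.2354 Bond=-30.1066
(2,0): Delta=0.0000 Bond=0.0000
(2,1): Delta=1.8481 Bond=-72.6741
(2,2): Delta=1.0000 Bond=0.0000
V0=53.5687

Under the risk-neutral measure, an up-move has probability p* = (R−d)/(u−d) = 0.5443 and values discount at R = 1.1.
Terminal payoffs: V(3,0)=0.0000, V(3,1)=0.0000, V(3,2)=94.2594, V(3,3)=205.4010
  t=2,j=0: stock 29.6274 → up 43.2560 (V=0.0000), down 19.8504 (V=0.0000). Price 0.0000; hedge Δ=0.0000, bond B=0.0000.
  t=2,j=1: stock 64.5612 → up 94.2594 (V=94.2594), down 43.2560 (V=0.0000). Price 46.6416; hedge Δ=1.8481, bond B=-72.6741.
  t=2,j=2: stock 140.6856 → up 205.4010 (V=205.4010), down 94.2594 (V=94.2594). Price 140.6856; hedge Δ=1.0000, bond B=0.0000.
  t=1,j=0: stock 44.2200 → up 64.5612 (V=46.6416), down 29.6274 (V=0.0000). Price 23.0793; hedge Δ=1.3351, bond B=-35.9607.
  t=1,j=1: stock 96.3600 → up 140.6856 (V=140.6856), down 64.5612 (V=46.6416). Price 88.9364; hedge Δ=1.2354, bond B=-30.1066.
  t=0,j=0: stock 66.0000 → up 96.3600 (V=88.9364), down 44.2200 (V=23.0793). Price 53.5687; hedge Δ=1.2631, bond B=-29.7948.
Verification: the root portfolio costs Δ(0,0)·S0 + B(0,0) = 53.5687, matching V0.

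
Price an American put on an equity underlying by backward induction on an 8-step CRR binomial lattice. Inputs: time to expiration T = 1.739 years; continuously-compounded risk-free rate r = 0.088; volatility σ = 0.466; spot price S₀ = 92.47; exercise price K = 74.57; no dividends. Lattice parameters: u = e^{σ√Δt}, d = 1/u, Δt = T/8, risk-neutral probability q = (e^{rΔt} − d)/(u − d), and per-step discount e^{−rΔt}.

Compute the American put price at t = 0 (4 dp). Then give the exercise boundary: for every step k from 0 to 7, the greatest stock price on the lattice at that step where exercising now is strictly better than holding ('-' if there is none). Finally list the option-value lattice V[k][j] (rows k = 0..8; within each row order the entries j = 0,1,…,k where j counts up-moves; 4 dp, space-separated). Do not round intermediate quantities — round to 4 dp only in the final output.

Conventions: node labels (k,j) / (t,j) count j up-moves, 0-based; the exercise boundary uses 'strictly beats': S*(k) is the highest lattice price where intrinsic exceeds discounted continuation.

price = 8.8693
boundary = - - - - 38.7768 48.1869 38.7768 48.1869
tree:
8.8693
13.1778 4.7344
19.0322 7.6038 1.9344
26.5977 11.9079 3.4236 0.4606
35.7932 18.0751 5.9581 0.9206 0.0000
43.3657 26.3831 10.1403 1.8399 0.0000 0.0000
49.4594 35.7932 16.7336 3.6774 0.0000 0.0000 0.0000
54.3631 43.3657 26.3831 7.3497 0.0000 0.0000 0.0000 0.0000
58.3091 49.4594 35.7932 14.6894 0.0000 0.0000 0.0000 0.0000 0.0000

Δt=0.21738  u=1.24267  d=0.80472  q=0.48999  discount=0.98105
step 8 (expiry): payoffs max(K−S,0) = 58.3091 49.4594 35.7932 14.6894 0.0000 0.0000 0.0000 0.0000 0.0000
step 7: (k=7,j=0): S=20.2069, K−S=54.3631, hold=52.9502 ⇒ V=54.3631 exercise | (k=7,j=1): S=31.2043, K−S=43.3657, hold=41.9528 ⇒ V=43.3657 exercise | (k=7,j=2): S=48.1869, K−S=26.3831, hold=24.9702 ⇒ V=26.3831 exercise | (k=7,j=3): S=74.4121, K−S=0.1579, hold=7.3497 ⇒ V=7.3497 continue | (k=7,j=4): S=114.9101, K−S=0.0000, hold=0.0000 ⇒ V=0.0000 continue | (k=7,j=5): S=177.4485, K−S=0.0000, hold=0.0000 ⇒ V=0.0000 continue | (k=7,j=6): S=274.0229, K−S=0.0000, hold=0.0000 ⇒ V=0.0000 continue | (k=7,j=7): S=423.1567, K−S=0.0000, hold=0.0000 ⇒ V=0.0000 continue  boundary S*=48.1869
step 6: (k=6,j=0): S=25.1106, K−S=49.4594, hold=48.0465 ⇒ V=49.4594 exercise | (k=6,j=1): S=38.7768, K−S=35.7932, hold=34.3803 ⇒ V=35.7932 exercise | (k=6,j=2): S=59.8806, K−S=14.6894, hold=16.7336 ⇒ V=16.7336 continue | (k=6,j=3): S=92.4700, K−S=0.0000, hold=3.6774 ⇒ V=3.6774 continue | (k=6,j=4): S=142.7957, K−S=0.0000, hold=0.0000 ⇒ V=0.0000 continue | (k=6,j=5): S=220.5107, K−S=0.0000, hold=0.0000 ⇒ V=0.0000 continue | (k=6,j=6): S=340.5211, K−S=0.0000, hold=0.0000 ⇒ V=0.0000 continue  boundary S*=38.7768
step 5: (k=5,j=0): S=31.2043, K−S=43.3657, hold=41.9528 ⇒ V=43.3657 exercise | (k=5,j=1): S=48.1869, K−S=26.3831, hold=25.9529 ⇒ V=26.3831 exercise | (k=5,j=2): S=74.4121, K−S=0.1579, hold=10.1403 ⇒ V=10.1403 continue | (k=5,j=3): S=114.9101, K−S=0.0000, hold=1.8399 ⇒ V=1.8399 continue | (k=5,j=4): S=177.4485, K−S=0.0000, hold=0.0000 ⇒ V=0.0000 continue | (k=5,j=5): S=274.0229, K−S=0.0000, hold=0.0000 ⇒ V=0.0000 continue  boundary S*=48.1869
step 4: (k=4,j=0): S=38.7768, K−S=35.7932, hold=34.3803 ⇒ V=35.7932 exercise | (k=4,j=1): S=59.8806, K−S=14.6894, hold=18.0751 ⇒ V=18.0751 continue | (k=4,j=2): S=92.4700, K−S=0.0000, hold=5.9581 ⇒ V=5.9581 continue | (k=4,j=3): S=142.7957, K−S=0.0000, hold=0.9206 ⇒ V=0.9206 continue | (k=4,j=4): S=220.5107, K−S=0.0000, hold=0.0000 ⇒ V=0.0000 continue  boundary S*=38.7768
step 3: (k=3,j=0): S=48.1869, K−S=26.3831, hold=26.5977 ⇒ V=26.5977 continue | (k=3,j=1): S=74.4121, K−S=0.1579, hold=11.9079 ⇒ V=11.9079 continue | (k=3,j=2): S=114.9101, K−S=0.0000, hold=3.4236 ⇒ V=3.4236 continue | (k=3,j=3): S=177.4485, K−S=0.0000, hold=0.4606 ⇒ V=0.4606 continue  boundary S*=-
step 2: (k=2,j=0): S=59.8806, K−S=14.6894, hold=19.0322 ⇒ V=19.0322 continue | (k=2,j=1): S=92.4700, K−S=0.0000, hold=7.6038 ⇒ V=7.6038 continue | (k=2,j=2): S=142.7957, K−S=0.0000, hold=1.9344 ⇒ V=1.9344 continue  boundary S*=-
step 1: (k=1,j=0): S=74.4121, K−S=0.1579, hold=13.1778 ⇒ V=13.1778 continue | (k=1,j=1): S=114.9101, K−S=0.0000, hold=4.7344 ⇒ V=4.7344 continue  boundary S*=-
step 0: (k=0,j=0): S=92.4700, K−S=0.0000, hold=8.8693 ⇒ V=8.8693 continue  boundary S*=-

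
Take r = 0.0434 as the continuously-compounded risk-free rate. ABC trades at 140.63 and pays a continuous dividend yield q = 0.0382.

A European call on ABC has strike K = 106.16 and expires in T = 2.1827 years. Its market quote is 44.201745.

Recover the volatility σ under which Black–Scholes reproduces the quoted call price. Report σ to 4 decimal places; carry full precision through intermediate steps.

At σ = 0.3731 the Black–Scholes value reproduces the quote:
σ√T = 0.3731·√2.1827 = 0.551217
d₁ = (ln(S/K) + (r−q+σ²/2)T) / (σ√T) = (ln(140.63/106.16) + (0.0434−0.0382+0.3731²/2)·2.1827) / 0.551217 = (0.281185 + 0.163270) / 0.551217 = 0.806316
d₂ = d₁ − σ√T = 0.806316 − 0.551217 = 0.255100
e^{−rT} = 0.909619
e^{−qT} = 0.920002
N(d₁) = 0.789970,  N(d₂) = 0.600677
V = S·e^{−qT}·N(d₁) − K·e^{−rT}·N(d₂) = 102.206218 − 58.004473 = 44.201745 (equal to the quote); since ∂V/∂σ > 0 for all σ, the implied volatility is unique

sigma = 0.3731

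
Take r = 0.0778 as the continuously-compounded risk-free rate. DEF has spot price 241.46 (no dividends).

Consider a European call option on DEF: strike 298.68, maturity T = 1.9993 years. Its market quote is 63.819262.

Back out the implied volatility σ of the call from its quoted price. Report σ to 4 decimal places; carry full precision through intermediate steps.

At σ = 0.5155 the Black–Scholes value reproduces the quote:
σ√T = 0.5155·√1.9993 = 0.728900
d₁ = (ln(S/K) + (r+σ²/2)T) / (σ√T) = (ln(241.46/298.68) + (0.0778+0.5155²/2)·1.9993) / 0.728900 = (-0.212669 + 0.421193) / 0.728900 = 0.286080
d₂ = d₁ − σ√T = 0.286080 − 0.728900 = -0.442819
e^{−rT} = 0.855948
N(d₁) = 0.612592,  N(d₂) = 0.328948
V = S·N(d₁) − K·e^{−rT}·N(d₂) = 147.916396 − 84.097135 = 63.819262 (equal to the quote); since ∂V/∂σ > 0 for all σ, the implied volatility is unique

sigma = 0.5155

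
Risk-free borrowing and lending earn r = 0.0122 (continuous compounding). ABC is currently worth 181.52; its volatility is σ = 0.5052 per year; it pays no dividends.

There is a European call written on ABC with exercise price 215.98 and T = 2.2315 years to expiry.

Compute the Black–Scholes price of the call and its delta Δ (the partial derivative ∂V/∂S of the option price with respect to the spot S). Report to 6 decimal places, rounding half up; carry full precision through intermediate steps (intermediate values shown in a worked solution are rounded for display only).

σ√T = 0.5052·√2.2315 = 0.754678
d₁ = (ln(S/K) + (r+σ²/2)T) / (σ√T) = (ln(181.52/215.98) + (0.0122+0.5052²/2)·2.2315) / 0.754678 = (-0.173820 + 0.311994) / 0.754678 = 0.183090
d₂ = d₁ − σ√T = 0.183090 − 0.754678 = -0.571588
e^{−rT} = 0.973143
N(d₁) = 0.572636,  N(d₂) = 0.283800
Call price V = S·N(d₁) − K·e^{−rT}·N(d₂) = 103.944929 − 59.649012 = 44.295917
Δ = N(d₁) = 0.572636

price = 44.295917
Δ = 0.572636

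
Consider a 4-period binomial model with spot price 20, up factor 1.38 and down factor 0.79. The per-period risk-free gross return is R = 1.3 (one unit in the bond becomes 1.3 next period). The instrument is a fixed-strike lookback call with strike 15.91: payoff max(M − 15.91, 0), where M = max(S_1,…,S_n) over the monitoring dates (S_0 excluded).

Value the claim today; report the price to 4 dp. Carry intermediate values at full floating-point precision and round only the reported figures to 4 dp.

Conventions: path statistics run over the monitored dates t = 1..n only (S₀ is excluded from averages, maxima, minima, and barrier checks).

price = 14.9382

No-arbitrage gives p* = (R−d)/(u−d) = 0.8644: enumerate every path, weight its payoff by its p*-probability, and discount by R^4.
Enumerate all 2^4 = 16 price paths (U = up ×1.38, D = down ×0.79); each path with k up-moves has probability p*^k·(1−p*)^(4−k).
DDDD: M=15.8000, payoff=0.0000, prob=0.000338
UDDD: M=27.6000, payoff=11.6900, prob=0.002155
DUDD: M=21.8040, payoff=5.8940, prob=0.002155
UUDD: M=38.0880, payoff=22.1780, prob=0.013738
DDUD: M=17.2252, payoff=1.3152, prob=0.002155
UDUD: M=30.0895, payoff=14.1795, prob=0.013738
DUUD: M=30.0895, payoff=14.1795, prob=0.013738
UUUD: M=52.5614, payoff=36.6514, prob=0.087577
DDDU: M=15.8000, payoff=0.0000, prob=0.002155
UDDU: M=27.6000, payoff=11.6900, prob=0.013738
DUDU: M=23.7707, payoff=7.8607, prob=0.013738
UUDU: M=41.5235, payoff=25.6135, prob=0.087577
DDUU: M=23.7707, payoff=7.8607, prob=0.013738
UDUU: M=41.5235, payoff=25.6135, prob=0.087577
DUUU: M=41.5235, payoff=25.6135, prob=0.087577
UUUU: M=72.5348, payoff=56.6248, prob=0.558306
Price = Σ prob·payoff / R^4 = 42.664888 / 2.856100 = 14.9382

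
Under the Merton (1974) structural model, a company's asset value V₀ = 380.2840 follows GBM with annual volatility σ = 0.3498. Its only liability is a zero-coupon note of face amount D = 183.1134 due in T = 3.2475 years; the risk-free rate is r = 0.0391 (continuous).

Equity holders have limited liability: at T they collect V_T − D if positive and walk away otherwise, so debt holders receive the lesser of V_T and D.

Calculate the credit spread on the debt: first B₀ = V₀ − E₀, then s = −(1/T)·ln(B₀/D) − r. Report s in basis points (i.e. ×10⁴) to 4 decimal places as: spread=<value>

spread=117.2172

Apply the equity-as-call identities (strike 183.1134, horizon 3.2475 years):
d₁ = [ln(V₀/D) + (r + σ²/2)T] / (σ√T)
   = [ln(380.2840/183.1134) + (0.0391 + 0.5·0.3498²)·3.2475] / (0.3498·√3.2475)
   = [0.730813 + 0.325659] / 0.630368 = 1.675960
d₂ = d₁ − σ√T = 1.675960 − 0.630368 = 1.045592
N(d₁) = 0.953127,  N(d₂) = 0.852125,  e^(−rT) = 0.880754
E₀ = V₀·N(d₁) − D·e^(−rT)·N(d₂)
   = 380.2840·0.953127 − 183.1134·0.880754·0.852125 = 225.030060
B₀ = V₀ − E₀ = 380.2840 − 225.030060 = 155.253940
spread = −(1/T)·ln(B₀/D) − r = −(1/3.2475)·ln(155.253940/183.1134) − 0.0391 = 0.01172172
in basis points: 0.01172172 × 10⁴ = 117.2172 bp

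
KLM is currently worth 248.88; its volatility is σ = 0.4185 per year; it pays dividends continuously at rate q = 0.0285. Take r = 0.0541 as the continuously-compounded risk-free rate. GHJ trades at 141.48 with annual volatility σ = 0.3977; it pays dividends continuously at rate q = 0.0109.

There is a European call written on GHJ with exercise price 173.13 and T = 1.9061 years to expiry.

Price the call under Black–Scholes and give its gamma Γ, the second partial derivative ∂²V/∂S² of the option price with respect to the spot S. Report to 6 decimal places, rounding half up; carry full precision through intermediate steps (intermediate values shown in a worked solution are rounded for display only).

σ√T = 0.3977·√1.9061 = 0.549071
d₁ = (ln(S/K) + (r−q+σ²/2)T) / (σ√T) = (ln(141.48/173.13) + (0.0541−0.0109+0.3977²/2)·1.9061) / 0.549071 = (-0.201884 + 0.233083) / 0.549071 = 0.056821
d₂ = d₁ − σ√T = 0.056821 − 0.549071 = -0.492250
e^{−rT} = 0.902019
e^{−qT} = 0.979438
N(d₁) = 0.522656,  N(d₂) = 0.311271
Call price V = S·e^{−qT}·N(d₁) − K·e^{−rT}·N(d₂) = 72.424890 − 48.610136 = 23.814754
φ(d₁) = (1/√(2π))·e^{−d₁²/2} = 0.398299
Γ = e^{−qT}·φ(d₁) / (S·σ·√T) = 0.005022

price = 23.814754
Γ = 0.005022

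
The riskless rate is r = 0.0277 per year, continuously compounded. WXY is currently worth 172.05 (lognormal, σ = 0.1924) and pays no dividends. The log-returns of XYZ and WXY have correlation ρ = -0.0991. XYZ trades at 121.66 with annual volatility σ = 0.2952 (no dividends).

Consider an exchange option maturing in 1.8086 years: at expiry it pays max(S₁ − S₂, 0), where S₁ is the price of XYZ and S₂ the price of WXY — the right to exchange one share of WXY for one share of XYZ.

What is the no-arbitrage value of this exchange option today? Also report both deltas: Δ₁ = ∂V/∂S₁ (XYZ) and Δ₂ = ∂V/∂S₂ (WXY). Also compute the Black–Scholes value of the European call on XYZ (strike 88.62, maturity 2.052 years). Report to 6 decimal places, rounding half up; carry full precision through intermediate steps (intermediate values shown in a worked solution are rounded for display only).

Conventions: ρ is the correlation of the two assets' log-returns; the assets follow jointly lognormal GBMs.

σ_eff = √(σ₁² + σ₂² − 2ρσ₁σ₂) = √(0.2952² + 0.1924² − 2·-0.0991·0.2952·0.1924) = 0.367992
d₁ = (ln(S₁/S₂) + (q₂ − q₁ + σ_eff²/2)T) / (σ_eff√T) = (ln(121.66/172.05) + (0.0 − 0.0 + 0.067709)·1.8086) / 0.494891 = -0.452820
d₂ = d₁ − σ_eff√T = -0.452820 − 0.494891 = -0.947711
N(d₁) = 0.325339,  N(d₂) = 0.171638
V = S₁·e^{−q₁T}·N(d₁) − S₂·e^{−q₂T}·N(d₂) = 39.580755 − 29.530375 = 10.050379
Δ₁ = e^{−q₁T}·N(d₁) = 0.325339;  Δ₂ = −e^{−q₂T}·N(d₂) = -0.171638
[vanilla: XYZ call K=88.62]
σ√T = 0.2952·√2.052 = 0.422868
d₁ = (ln(S/K) + (r+σ²/2)T) / (σ√T) = (ln(121.66/88.62) + (0.0277+0.2952²/2)·2.052) / 0.422868 = (0.316873 + 0.146249) / 0.422868 = 1.095192
d₂ = d₁ − σ√T = 1.095192 − 0.422868 = 0.672324
e^{−rT} = 0.944745
N(d₁) = 0.863284,  N(d₂) = 0.749311
price = S·N(d₁) − K·e^{−rT}·N(d₂) = 105.027098 − 62.734797 = 42.292301

exchange price = 10.050379
Δ1 = 0.325339
Δ2 = -0.171638
price(XYZ call K=88.62) = 42.292301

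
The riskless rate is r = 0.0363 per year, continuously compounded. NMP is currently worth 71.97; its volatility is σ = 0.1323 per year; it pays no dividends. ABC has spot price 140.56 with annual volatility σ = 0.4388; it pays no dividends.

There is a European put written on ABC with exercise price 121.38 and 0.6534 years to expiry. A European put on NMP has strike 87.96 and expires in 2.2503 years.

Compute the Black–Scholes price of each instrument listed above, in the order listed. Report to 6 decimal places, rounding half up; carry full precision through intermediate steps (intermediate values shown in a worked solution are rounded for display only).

[ABC put K=121.38]
σ√T = 0.4388·√0.6534 = 0.354696
d₁ = (ln(S/K) + (r+σ²/2)T) / (σ√T) = (ln(140.56/121.38) + (0.0363+0.4388²/2)·0.6534) / 0.354696 = (0.146708 + 0.086623) / 0.354696 = 0.657835
d₂ = d₁ − σ√T = 0.657835 − 0.354696 = 0.303139
e^{−rT} = 0.976561
N(−d₁) = 0.255322,  N(−d₂) = 0.380892
price = K·e^{−rT}·N(−d₂) − S·N(−d₁) = 45.149005 − 35.888078 = 9.260928
[NMP put K=87.96]
σ√T = 0.1323·√2.2503 = 0.198463
d₁ = (ln(S/K) + (r+σ²/2)T) / (σ√T) = (ln(71.97/87.96) + (0.0363+0.1323²/2)·2.2503) / 0.198463 = (-0.200633 + 0.101380) / 0.198463 = -0.500108
d₂ = d₁ − σ√T = -0.500108 − 0.198463 = -0.698571
e^{−rT} = 0.921561
N(−d₁) = 0.691501,  N(−d₂) = 0.757590
price = K·e^{−rT}·N(−d₂) − S·N(−d₁) = 61.410657 − 49.767294 = 11.643363

price(ABC put K=121.38) = 9.260928
price(NMP put K=87.96) = 11.643363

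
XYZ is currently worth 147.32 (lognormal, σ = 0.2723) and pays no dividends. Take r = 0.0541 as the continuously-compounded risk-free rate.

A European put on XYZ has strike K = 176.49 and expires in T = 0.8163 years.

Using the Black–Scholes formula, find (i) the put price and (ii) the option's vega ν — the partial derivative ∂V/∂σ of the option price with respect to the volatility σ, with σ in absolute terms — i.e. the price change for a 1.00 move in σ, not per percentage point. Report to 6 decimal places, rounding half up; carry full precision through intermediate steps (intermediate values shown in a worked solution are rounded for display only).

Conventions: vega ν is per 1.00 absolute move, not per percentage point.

price = 28.556896
ν = 48.373689

σ√T = 0.2723·√0.8163 = 0.246021
d₁ = (ln(S/K) + (r+σ²/2)T) / (σ√T) = (ln(147.32/176.49) + (0.0541+0.2723²/2)·0.8163) / 0.246021 = (-0.180657 + 0.074425) / 0.246021 = -0.431801
d₂ = d₁ − σ√T = -0.431801 − 0.246021 = -0.677822
e^{−rT} = 0.956799
N(−d₁) = 0.667057,  N(−d₂) = 0.751058
Put price V = K·e^{−rT}·N(−d₂) − S·N(−d₁) = 126.827702 − 98.270807 = 28.556896
φ(d₁) = (1/√(2π))·e^{−d₁²/2} = 0.363432
ν = S·φ(d₁)·√T = 48.373689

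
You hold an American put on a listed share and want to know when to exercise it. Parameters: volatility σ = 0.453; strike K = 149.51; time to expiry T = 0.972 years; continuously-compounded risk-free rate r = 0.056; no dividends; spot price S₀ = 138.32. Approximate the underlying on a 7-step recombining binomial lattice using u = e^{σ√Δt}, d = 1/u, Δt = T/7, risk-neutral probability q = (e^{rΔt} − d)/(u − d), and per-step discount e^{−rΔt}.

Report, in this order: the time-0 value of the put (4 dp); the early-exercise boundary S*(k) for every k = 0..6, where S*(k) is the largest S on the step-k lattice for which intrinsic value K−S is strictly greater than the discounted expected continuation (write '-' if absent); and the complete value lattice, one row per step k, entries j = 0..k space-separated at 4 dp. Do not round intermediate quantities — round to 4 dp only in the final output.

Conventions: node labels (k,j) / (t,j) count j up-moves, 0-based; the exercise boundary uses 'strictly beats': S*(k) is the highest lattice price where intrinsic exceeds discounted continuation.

price = 27.8657
boundary = - - - 83.3591 98.6879 83.3591 98.6879
tree:
27.8657
38.5571 16.7780
51.5173 25.1939 7.9664
66.1509 36.5583 13.3362 2.2997
79.0986 50.8221 21.7557 4.4648 0.0000
90.0353 66.1509 34.2077 8.6684 0.0000 0.0000
99.2733 79.0986 50.8221 16.8296 0.0000 0.0000 0.0000
107.0763 90.0353 66.1509 32.6746 0.0000 0.0000 0.0000 0.0000

params: Δt=0.13886 u=1.18389 d=0.84467 q=0.48091 e^(-rΔt)=0.99225
t_7 payoffs: 107.0763 90.0353 66.1509 32.6746 0.0000 0.0000 0.0000 0.0000
t_6: node(6,0) S=50.2367 payoff=99.2733 vs cont=98.1152 → 99.2733 [stop]  node(6,1) S=70.4114 payoff=79.0986 vs cont=77.9406 → 79.0986 [stop]  node(6,2) S=98.6879 payoff=50.8221 vs cont=49.6640 → 50.8221 [stop]  node(6,3) S=138.3200 payoff=11.1900 vs cont=16.8296 → 16.8296 [wait]  node(6,4) S=193.8680 payoff=0.0000 vs cont=0.0000 → 0.0000 [wait]  node(6,5) S=271.7236 payoff=0.0000 vs cont=0.0000 → 0.0000 [wait]  node(6,6) S=380.8452 payoff=0.0000 vs cont=0.0000 → 0.0000 [wait]  ⇒ S*(6)=98.6879
t_5: node(5,0) S=59.4747 payoff=90.0353 vs cont=88.8772 → 90.0353 [stop]  node(5,1) S=83.3591 payoff=66.1509 vs cont=64.9928 → 66.1509 [stop]  node(5,2) S=116.8354 payoff=32.6746 vs cont=34.2077 → 34.2077 [wait]  node(5,3) S=163.7554 payoff=0.0000 vs cont=8.6684 → 8.6684 [wait]  node(5,4) S=229.5180 payoff=0.0000 vs cont=0.0000 → 0.0000 [wait]  node(5,5) S=321.6902 payoff=0.0000 vs cont=0.0000 → 0.0000 [wait]  ⇒ S*(5)=83.3591
t_4: node(4,0) S=70.4114 payoff=79.0986 vs cont=77.9406 → 79.0986 [stop]  node(4,1) S=98.6879 payoff=50.8221 vs cont=50.3956 → 50.8221 [stop]  node(4,2) S=138.3200 payoff=11.1900 vs cont=21.7557 → 21.7557 [wait]  node(4,3) S=193.8680 payoff=0.0000 vs cont=4.4648 → 4.4648 [wait]  node(4,4) S=271.7236 payoff=0.0000 vs cont=0.0000 → 0.0000 [wait]  ⇒ S*(4)=98.6879
t_3: node(3,0) S=83.3591 payoff=66.1509 vs cont=64.9928 → 66.1509 [stop]  node(3,1) S=116.8354 payoff=32.6746 vs cont=36.5583 → 36.5583 [wait]  node(3,2) S=163.7554 payoff=0.0000 vs cont=13.3362 → 13.3362 [wait]  node(3,3) S=229.5180 payoff=0.0000 vs cont=2.2997 → 2.2997 [wait]  ⇒ S*(3)=83.3591
t_2: node(2,0) S=98.6879 payoff=50.8221 vs cont=51.5173 → 51.5173 [wait]  node(2,1) S=138.3200 payoff=11.1900 vs cont=25.1939 → 25.1939 [wait]  node(2,2) S=193.8680 payoff=0.0000 vs cont=7.9664 → 7.9664 [wait]  ⇒ S*(2)=-
t_1: node(1,0) S=116.8354 payoff=32.6746 vs cont=38.5571 → 38.5571 [wait]  node(1,1) S=163.7554 payoff=0.0000 vs cont=16.7780 → 16.7780 [wait]  ⇒ S*(1)=-
t_0: node(0,0) S=138.3200 payoff=11.1900 vs cont=27.8657 → 27.8657 [wait]  ⇒ S*(0)=-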